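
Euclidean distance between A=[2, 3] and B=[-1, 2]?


d = √((2+ 1)² + (3-2)²)
  = √(9 + 1)
  = √10 = 3.1623

3.1623


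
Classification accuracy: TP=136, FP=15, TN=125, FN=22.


Accuracy = (TP+TN)/(TP+TN+FP+FN)
= (136+125)/(298)
= 261/298 = 87.58%

87.58%


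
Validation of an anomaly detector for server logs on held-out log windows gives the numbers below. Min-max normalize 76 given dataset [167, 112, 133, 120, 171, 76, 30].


min=30, max=171
(76-30)/(171-30) = 46/141 = 0.3262

0.3262


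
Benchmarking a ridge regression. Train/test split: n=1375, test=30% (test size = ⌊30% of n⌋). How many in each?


Test = ⌊1375·30/100⌋ = 412
Train = 1375 - 412 = 963

Train: 963, Test: 412


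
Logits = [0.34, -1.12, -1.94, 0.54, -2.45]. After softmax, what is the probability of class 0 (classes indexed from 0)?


Exponentials: e^0.34=1.4049, e^-1.12=0.3263, e^-1.94=0.1437, e^0.54=1.716, e^-2.45=0.0863
Sum = 3.6772
Softmax = [0.3821, 0.0887, 0.0391, 0.4667, 0.0235]
p[0] = 1.4049/3.6772 = 0.3821

0.3821


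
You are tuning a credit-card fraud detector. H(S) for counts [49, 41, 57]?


Probabilities: [49/147, 41/147, 57/147] ≈ [0.3333, 0.2789, 0.3878]
H = -((49/147)·log₂(49/147) + (41/147)·log₂(41/147) + (57/147)·log₂(57/147))
  = 1.5721 bits

1.5721 bits


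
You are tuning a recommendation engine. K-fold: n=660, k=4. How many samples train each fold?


Fold size = 660/4 = 165
Training per fold = 660 - 165 = 495

495


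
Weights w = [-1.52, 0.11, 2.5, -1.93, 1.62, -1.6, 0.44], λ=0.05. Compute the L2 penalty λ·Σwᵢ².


‖w‖₂² = (-1.52)² + (0.11)² + (2.5)² + (-1.93)² + (1.62)² + (-1.6)² + (0.44)²
     = 2.3104 + 0.0121 + 6.25 + 3.7249 + 2.6244 + 2.56 + 0.1936
     = 17.6754
λ·‖w‖₂² = 0.05·17.6754 = 0.88377

0.88377


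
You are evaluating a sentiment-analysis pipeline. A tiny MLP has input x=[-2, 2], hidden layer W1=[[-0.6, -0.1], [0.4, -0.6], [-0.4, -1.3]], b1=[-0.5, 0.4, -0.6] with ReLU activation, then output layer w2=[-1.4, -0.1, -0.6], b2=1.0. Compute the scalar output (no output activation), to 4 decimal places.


z1[0] = (-0.6)·(-2) + (-0.1)·(2) - 0.5 = 0.5
z1[1] = (0.4)·(-2) + (-0.6)·(2) + 0.4 = -1.6
z1[2] = (-0.4)·(-2) + (-1.3)·(2) - 0.6 = -2.4
h = ReLU(z1) = [0.5, 0.0, 0.0]
output = (-1.4)·(0.5) + (-0.1)·(0.0) + (-0.6)·(0.0) + 1.0 = 0.3

0.3


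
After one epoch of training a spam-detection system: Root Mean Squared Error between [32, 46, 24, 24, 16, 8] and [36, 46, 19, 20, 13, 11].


MSE = 75/6 = 12.5
RMSE = √(75/6) = 3.5355

3.5355


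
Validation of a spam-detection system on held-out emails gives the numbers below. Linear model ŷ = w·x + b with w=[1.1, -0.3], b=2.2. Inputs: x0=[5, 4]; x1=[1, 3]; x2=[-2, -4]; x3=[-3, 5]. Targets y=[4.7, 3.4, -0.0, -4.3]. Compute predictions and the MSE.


ŷ0 = (1.1)·(5) + (-0.3)·(4) + 2.2 = 6.5
ŷ1 = (1.1)·(1) + (-0.3)·(3) + 2.2 = 2.4
ŷ2 = (1.1)·(-2) + (-0.3)·(-4) + 2.2 = 1.2
ŷ3 = (1.1)·(-3) + (-0.3)·(5) + 2.2 = -2.6
errors² = [3.24, 1.0, 1.44, 2.89]
MSE = 8.5700/4 = 2.1425

2.1425


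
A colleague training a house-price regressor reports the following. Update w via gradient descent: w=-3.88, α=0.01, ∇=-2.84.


w_new = w - α·∇
= -3.88 - 0.01·-2.84
= -3.88 + 0.0284
= -3.8516

-3.8516


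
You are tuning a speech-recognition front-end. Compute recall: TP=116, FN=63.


Recall = TP/(TP+FN)
= 116/(116+63)
= 116/179 = 64.8%

64.8%


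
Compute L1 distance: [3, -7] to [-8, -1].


d = |3+ 8| + |-7+ 1|
  = 11 + 6
  = 17

17


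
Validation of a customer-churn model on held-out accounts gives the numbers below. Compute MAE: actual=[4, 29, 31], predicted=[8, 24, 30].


Absolute errors: |4-8|=4, |29-24|=5, |31-30|=1
Sum = 10
MAE = 10/3 = 10/3

10/3


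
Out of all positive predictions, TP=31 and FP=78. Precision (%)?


Precision = TP/(TP+FP)
= 31/(31+78)
= 31/109 = 28.44%

28.44%


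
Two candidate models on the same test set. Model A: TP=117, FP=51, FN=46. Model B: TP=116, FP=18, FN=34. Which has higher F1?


Model A: P=117/168=0.6964, R=117/163=0.7178, F1=2PR/(P+R)=2TP/(2TP+FP+FN)=234/331=0.7069
Model B: P=116/134=0.8657, R=116/150=0.7733, F1=2PR/(P+R)=2TP/(2TP+FP+FN)=232/284=0.8169
0.7069 < 0.8169 → Model B

Model B


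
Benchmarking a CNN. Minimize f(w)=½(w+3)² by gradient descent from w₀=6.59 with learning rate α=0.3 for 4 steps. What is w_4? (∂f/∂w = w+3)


step 1: grad = 6.59+3 = 9.59; w = 6.59 - 0.3·(9.59) = 3.713
step 2: grad = 3.713+3 = 6.713; w = 3.713 - 0.3·(6.713) = 1.6991
step 3: grad = 1.6991+3 = 4.6991; w = 1.6991 - 0.3·(4.6991) = 0.28937
step 4: grad = 0.28937+3 = 3.28937; w = 0.28937 - 0.3·(3.28937) = -0.697441

-0.697441


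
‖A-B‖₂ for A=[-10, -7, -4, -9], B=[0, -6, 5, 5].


d = √((-10-0)² + (-7+ 6)² + (-4-5)² + (-9-5)²)
  = √(100 + 1 + 81 + 196)
  = √378 = 19.4422

19.4422


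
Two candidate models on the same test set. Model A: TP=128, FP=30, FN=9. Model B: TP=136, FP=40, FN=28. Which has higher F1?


Model A: P=128/158=0.8101, R=128/137=0.9343, F1=2PR/(P+R)=2TP/(2TP+FP+FN)=256/295=0.8678
Model B: P=136/176=0.7727, R=136/164=0.8293, F1=2PR/(P+R)=2TP/(2TP+FP+FN)=272/340=0.8
0.8678 > 0.8 → Model A

Model A


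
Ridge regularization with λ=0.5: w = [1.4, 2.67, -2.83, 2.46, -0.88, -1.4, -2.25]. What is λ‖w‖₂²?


‖w‖₂² = (1.4)² + (2.67)² + (-2.83)² + (2.46)² + (-0.88)² + (-1.4)² + (-2.25)²
     = 1.96 + 7.1289 + 8.0089 + 6.0516 + 0.7744 + 1.96 + 5.0625
     = 30.9463
λ·‖w‖₂² = 0.5·30.9463 = 15.47315

15.47315


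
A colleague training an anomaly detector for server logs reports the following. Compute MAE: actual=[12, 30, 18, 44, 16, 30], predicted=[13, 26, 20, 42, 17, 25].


Absolute errors: |12-13|=1, |30-26|=4, |18-20|=2, |44-42|=2, |16-17|=1, |30-25|=5
Sum = 15
MAE = 15/6 = 5/2

5/2


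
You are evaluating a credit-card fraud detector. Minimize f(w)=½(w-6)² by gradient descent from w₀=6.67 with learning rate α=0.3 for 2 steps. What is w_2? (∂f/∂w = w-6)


step 1: grad = 6.67-6 = 0.67; w = 6.67 - 0.3·(0.67) = 6.469
step 2: grad = 6.469-6 = 0.469; w = 6.469 - 0.3·(0.469) = 6.3283

6.3283


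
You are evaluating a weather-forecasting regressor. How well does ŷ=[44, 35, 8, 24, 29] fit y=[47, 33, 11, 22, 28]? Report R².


ȳ = 28.2
SS_res = Σ(y-ŷ)² = 27
SS_tot = Σ(y-ȳ)² = 710.8
R² = 1 - SS_res/SS_tot = 1 - 0.038 = 0.962

0.962


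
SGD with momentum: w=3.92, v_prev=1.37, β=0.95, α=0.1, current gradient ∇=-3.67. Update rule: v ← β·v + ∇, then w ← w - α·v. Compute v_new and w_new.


v_new = 0.95·1.37 - 3.67 = 1.3015 - 3.67 = -2.3685
w_new = 3.92 - 0.1·-2.3685 = 3.92 + 0.23685 = 4.15685

v_new=-2.3685, w_new=4.15685


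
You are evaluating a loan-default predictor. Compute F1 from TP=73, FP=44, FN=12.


Precision = 73/117 = 0.6239
Recall = 73/85 = 0.8588
F1 = 2·P·R/(P+R) = 2·TP/(2·TP+FP+FN) = 146/(146+44+12) = 146/202 = 0.7228

0.7228


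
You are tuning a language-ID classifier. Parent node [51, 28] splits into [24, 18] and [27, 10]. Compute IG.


Parent = [51, 28], H_parent = 0.938
H_left = 0.9852 (n=42), H_right = 0.8419 (n=37)
H_children = (42/79)·0.9852 + (37/79)·0.8419 = 0.9181
IG = 0.938 - 0.9181 = 0.0199

0.0199


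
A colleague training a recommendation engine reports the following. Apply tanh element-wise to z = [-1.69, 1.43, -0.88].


tanh(-1.69) = -0.9341
tanh(1.43) = 0.8917
tanh(-0.88) = -0.7064
result = [-0.9341, 0.8917, -0.7064]

[-0.9341, 0.8917, -0.7064]


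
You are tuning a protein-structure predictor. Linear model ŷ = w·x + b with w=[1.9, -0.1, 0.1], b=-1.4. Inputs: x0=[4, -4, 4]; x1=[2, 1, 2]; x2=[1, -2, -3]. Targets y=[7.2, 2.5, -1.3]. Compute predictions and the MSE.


ŷ0 = (1.9)·(4) + (-0.1)·(-4) + (0.1)·(4) - 1.4 = 7.0
ŷ1 = (1.9)·(2) + (-0.1)·(1) + (0.1)·(2) - 1.4 = 2.5
ŷ2 = (1.9)·(1) + (-0.1)·(-2) + (0.1)·(-3) - 1.4 = 0.4
errors² = [0.04, 0.0, 2.89]
MSE = 2.9300/3 = 0.9767

0.9767


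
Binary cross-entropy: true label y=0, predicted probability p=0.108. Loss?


BCE = -[y·ln(p) + (1-y)·ln(1-p)]
= -0 - 1·ln(1-0.108)
= -ln(0.892) = 0.1143

0.1143


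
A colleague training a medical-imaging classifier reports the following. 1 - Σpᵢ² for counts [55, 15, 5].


Probabilities: [55/75, 15/75, 5/75] ≈ [0.7333, 0.2, 0.0667]
Σpᵢ² = (3025 + 225 + 25)/75² = 3275/5625
Gini = 1 - Σpᵢ² = 1 - 3275/5625 = 0.4178

0.4178


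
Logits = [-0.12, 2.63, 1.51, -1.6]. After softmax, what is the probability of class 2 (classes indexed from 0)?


Exponentials: e^-0.12=0.8869, e^2.63=13.8738, e^1.51=4.5267, e^-1.6=0.2019
Sum = 19.4893
Softmax = [0.0455, 0.7119, 0.2323, 0.0104]
p[2] = 4.5267/19.4893 = 0.2323

0.2323


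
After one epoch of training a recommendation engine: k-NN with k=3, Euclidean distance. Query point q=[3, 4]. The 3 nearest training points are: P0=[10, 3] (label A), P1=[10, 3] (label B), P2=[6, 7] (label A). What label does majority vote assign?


d(q,P0) = 7.0711  (label A)
d(q,P1) = 7.0711  (label B)
d(q,P2) = 4.2426  (label A)
Votes: A=2, B=1
Majority → A

A


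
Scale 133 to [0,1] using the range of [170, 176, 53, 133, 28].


min=28, max=176
(133-28)/(176-28) = 105/148 = 0.7095

0.7095


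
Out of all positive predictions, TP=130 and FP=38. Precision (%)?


Precision = TP/(TP+FP)
= 130/(130+38)
= 130/168 = 77.38%

77.38%


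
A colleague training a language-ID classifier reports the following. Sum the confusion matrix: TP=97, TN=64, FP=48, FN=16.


Total = TP + TN + FP + FN
= 97 + 64 + 48 + 16
= 225
(Predicted positive: 145, predicted negative: 80)

225


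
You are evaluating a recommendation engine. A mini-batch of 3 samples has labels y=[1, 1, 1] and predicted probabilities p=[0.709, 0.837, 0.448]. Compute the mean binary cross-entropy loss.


L[0] = -ln(0.709) = 0.3439
L[1] = -ln(0.837) = 0.1779
L[2] = -ln(0.448) = 0.803
mean = (0.3439 + 0.1779 + 0.803)/3 = 0.4416

0.4416


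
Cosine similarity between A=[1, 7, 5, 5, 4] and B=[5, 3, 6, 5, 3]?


A·B = 1·5 + 7·3 + 5·6 + 5·5 + 4·3 = 93
‖A‖ = √116 = 10.7703, ‖B‖ = √104 = 10.198
cos = 93/(√116·√104) = 93/√12064 = 0.8467

0.8467


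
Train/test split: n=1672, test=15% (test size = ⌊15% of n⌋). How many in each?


Test = ⌊1672·15/100⌋ = 250
Train = 1672 - 250 = 1422

Train: 1422, Test: 250


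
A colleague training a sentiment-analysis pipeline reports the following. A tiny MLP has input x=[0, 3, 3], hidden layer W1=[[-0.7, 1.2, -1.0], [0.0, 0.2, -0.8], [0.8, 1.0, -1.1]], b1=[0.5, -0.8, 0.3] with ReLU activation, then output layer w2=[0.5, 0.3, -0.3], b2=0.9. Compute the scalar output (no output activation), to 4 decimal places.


z1[0] = (-0.7)·(0) + (1.2)·(3) + (-1.0)·(3) + 0.5 = 1.1
z1[1] = (0.0)·(0) + (0.2)·(3) + (-0.8)·(3) - 0.8 = -2.6
z1[2] = (0.8)·(0) + (1.0)·(3) + (-1.1)·(3) + 0.3 = 0.0
h = ReLU(z1) = [1.1, 0.0, 0.0]
output = (0.5)·(1.1) + (0.3)·(0.0) + (-0.3)·(0.0) + 0.9 = 1.45

1.45


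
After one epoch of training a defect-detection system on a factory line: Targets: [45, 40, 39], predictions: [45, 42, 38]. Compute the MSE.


Squared errors: (45-45)²=0, (40-42)²=4, (39-38)²=1
Sum = 5
MSE = 5/3 = 5/3

5/3


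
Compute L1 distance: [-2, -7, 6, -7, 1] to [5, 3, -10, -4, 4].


d = |-2-5| + |-7-3| + |6+ 10| + |-7+ 4| + |1-4|
  = 7 + 10 + 16 + 3 + 3
  = 39

39


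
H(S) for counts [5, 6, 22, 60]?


Probabilities: [5/93, 6/93, 22/93, 60/93] ≈ [0.0538, 0.0645, 0.2366, 0.6452]
H = -((5/93)·log₂(5/93) + (6/93)·log₂(6/93) + (22/93)·log₂(22/93) + (60/93)·log₂(60/93))
  = 1.3817 bits

1.3817 bits


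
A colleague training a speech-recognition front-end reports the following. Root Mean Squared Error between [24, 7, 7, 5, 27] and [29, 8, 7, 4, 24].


MSE = 36/5 = 7.2
RMSE = √(36/5) = 2.6833

2.6833


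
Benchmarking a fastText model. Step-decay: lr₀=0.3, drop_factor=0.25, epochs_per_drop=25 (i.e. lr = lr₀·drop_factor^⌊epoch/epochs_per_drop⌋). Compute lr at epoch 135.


n_drops = ⌊135/25⌋ = 5
lr = 0.3·0.25^5 = 0.3·0.0009765625 = 0.00029296875

0.00029296875


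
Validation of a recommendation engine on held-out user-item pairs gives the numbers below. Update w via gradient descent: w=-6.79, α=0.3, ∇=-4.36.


w_new = w - α·∇
= -6.79 - 0.3·-4.36
= -6.79 + 1.308
= -5.482

-5.482


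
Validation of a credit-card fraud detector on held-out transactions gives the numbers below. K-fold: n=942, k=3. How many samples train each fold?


Fold size = 942/3 = 314
Training per fold = 942 - 314 = 628

628


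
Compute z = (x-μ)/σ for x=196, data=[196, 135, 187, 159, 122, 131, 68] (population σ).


μ = 142.5714, σ = 40.1314
z = (196 - 142.5714)/40.1314 = 1.3313

1.3313


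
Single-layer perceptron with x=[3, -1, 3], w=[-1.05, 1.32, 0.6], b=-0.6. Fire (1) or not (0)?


z = (3)·(-1.05) + (-1)·(1.32) + (3)·(0.6) - 0.6
  = -3.27
step(z) = 0 (z<0)

0


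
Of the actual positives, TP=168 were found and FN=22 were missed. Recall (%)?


Recall = TP/(TP+FN)
= 168/(168+22)
= 168/190 = 88.42%

88.42%


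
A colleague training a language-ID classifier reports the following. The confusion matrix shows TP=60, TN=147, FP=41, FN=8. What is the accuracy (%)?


Accuracy = (TP+TN)/(TP+TN+FP+FN)
= (60+147)/(256)
= 207/256 = 80.86%

80.86%


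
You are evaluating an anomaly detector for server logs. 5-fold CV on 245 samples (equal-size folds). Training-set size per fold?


Fold size = 245/5 = 49
Training per fold = 245 - 49 = 196

196


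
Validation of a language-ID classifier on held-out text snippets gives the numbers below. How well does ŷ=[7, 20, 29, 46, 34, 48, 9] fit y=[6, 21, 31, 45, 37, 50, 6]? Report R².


ȳ = 28
SS_res = Σ(y-ŷ)² = 29
SS_tot = Σ(y-ȳ)² = 1880
R² = 1 - SS_res/SS_tot = 1 - 0.0154 = 0.9846

0.9846


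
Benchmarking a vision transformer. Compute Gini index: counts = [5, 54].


Probabilities: [5/59, 54/59] ≈ [0.0847, 0.9153]
Σpᵢ² = (25 + 2916)/59² = 2941/3481
Gini = 1 - Σpᵢ² = 1 - 2941/3481 = 0.1551

0.1551


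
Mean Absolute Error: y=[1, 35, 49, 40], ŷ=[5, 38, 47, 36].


Absolute errors: |1-5|=4, |35-38|=3, |49-47|=2, |40-36|=4
Sum = 13
MAE = 13/4 = 13/4

13/4


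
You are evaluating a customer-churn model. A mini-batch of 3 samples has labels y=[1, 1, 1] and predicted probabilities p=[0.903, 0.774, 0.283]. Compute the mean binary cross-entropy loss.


L[0] = -ln(0.903) = 0.102
L[1] = -ln(0.774) = 0.2562
L[2] = -ln(0.283) = 1.2623
mean = (0.102 + 0.2562 + 1.2623)/3 = 0.5402

0.5402


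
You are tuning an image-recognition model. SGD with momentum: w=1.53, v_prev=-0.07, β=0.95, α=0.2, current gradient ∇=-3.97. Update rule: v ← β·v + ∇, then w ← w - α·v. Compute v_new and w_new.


v_new = 0.95·-0.07 - 3.97 = -0.0665 - 3.97 = -4.0365
w_new = 1.53 - 0.2·-4.0365 = 1.53 + 0.8073 = 2.3373

v_new=-4.0365, w_new=2.3373


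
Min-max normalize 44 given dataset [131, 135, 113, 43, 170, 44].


min=43, max=170
(44-43)/(170-43) = 1/127 = 0.0079

0.0079


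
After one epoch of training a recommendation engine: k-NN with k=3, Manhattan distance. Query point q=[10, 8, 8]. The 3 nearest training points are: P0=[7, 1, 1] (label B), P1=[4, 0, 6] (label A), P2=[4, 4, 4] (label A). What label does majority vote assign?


d(q,P0) = 17  (label B)
d(q,P1) = 16  (label A)
d(q,P2) = 14  (label A)
Votes: A=2, B=1
Majority → A

A


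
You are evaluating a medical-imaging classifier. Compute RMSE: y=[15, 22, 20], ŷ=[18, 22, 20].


MSE = 9/3 = 3
RMSE = √(9/3) = 1.7321

1.7321


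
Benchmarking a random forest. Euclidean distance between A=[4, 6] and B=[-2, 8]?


d = √((4+ 2)² + (6-8)²)
  = √(36 + 4)
  = √40 = 6.3246

6.3246


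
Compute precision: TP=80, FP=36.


Precision = TP/(TP+FP)
= 80/(80+36)
= 80/116 = 68.97%

68.97%


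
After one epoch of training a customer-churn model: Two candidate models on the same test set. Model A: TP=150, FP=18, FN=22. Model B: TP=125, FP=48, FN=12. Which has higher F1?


Model A: P=150/168=0.8929, R=150/172=0.8721, F1=2PR/(P+R)=2TP/(2TP+FP+FN)=300/340=0.8824
Model B: P=125/173=0.7225, R=125/137=0.9124, F1=2PR/(P+R)=2TP/(2TP+FP+FN)=250/310=0.8065
0.8824 > 0.8065 → Model A

Model A


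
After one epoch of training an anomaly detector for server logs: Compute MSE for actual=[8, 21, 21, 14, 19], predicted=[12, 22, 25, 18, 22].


Squared errors: (8-12)²=16, (21-22)²=1, (21-25)²=16, (14-18)²=16, (19-22)²=9
Sum = 58
MSE = 58/5 = 58/5

58/5


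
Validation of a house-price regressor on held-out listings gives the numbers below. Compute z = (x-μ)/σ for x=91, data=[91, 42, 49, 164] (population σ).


μ = 86.5, σ = 48.5103
z = (91 - 86.5)/48.5103 = 0.0928

0.0928


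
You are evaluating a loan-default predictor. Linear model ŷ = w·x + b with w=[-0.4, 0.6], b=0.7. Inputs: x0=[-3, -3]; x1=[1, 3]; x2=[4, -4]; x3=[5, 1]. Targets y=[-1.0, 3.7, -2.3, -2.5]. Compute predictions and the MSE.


ŷ0 = (-0.4)·(-3) + (0.6)·(-3) + 0.7 = 0.1
ŷ1 = (-0.4)·(1) + (0.6)·(3) + 0.7 = 2.1
ŷ2 = (-0.4)·(4) + (0.6)·(-4) + 0.7 = -3.3
ŷ3 = (-0.4)·(5) + (0.6)·(1) + 0.7 = -0.7
errors² = [1.21, 2.56, 1.0, 3.24]
MSE = 8.0100/4 = 2.0025

2.0025


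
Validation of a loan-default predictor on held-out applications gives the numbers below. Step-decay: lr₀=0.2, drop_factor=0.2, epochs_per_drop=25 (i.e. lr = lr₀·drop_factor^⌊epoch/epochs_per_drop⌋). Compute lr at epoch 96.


n_drops = ⌊96/25⌋ = 3
lr = 0.2·0.2^3 = 0.2·0.008 = 0.0016

0.0016


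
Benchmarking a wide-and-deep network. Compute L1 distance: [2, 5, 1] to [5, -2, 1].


d = |2-5| + |5+ 2| + |1-1|
  = 3 + 7 + 0
  = 10

10


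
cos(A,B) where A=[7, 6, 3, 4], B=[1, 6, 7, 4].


A·B = 7·1 + 6·6 + 3·7 + 4·4 = 80
‖A‖ = √110 = 10.4881, ‖B‖ = √102 = 10.0995
cos = 80/(√110·√102) = 80/√11220 = 0.7553

0.7553


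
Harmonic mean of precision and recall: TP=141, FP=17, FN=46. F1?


Precision = 141/158 = 0.8924
Recall = 141/187 = 0.754
F1 = 2·P·R/(P+R) = 2·TP/(2·TP+FP+FN) = 282/(282+17+46) = 282/345 = 0.8174

0.8174


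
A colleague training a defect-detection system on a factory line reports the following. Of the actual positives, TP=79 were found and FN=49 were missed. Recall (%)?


Recall = TP/(TP+FN)
= 79/(79+49)
= 79/128 = 61.72%

61.72%


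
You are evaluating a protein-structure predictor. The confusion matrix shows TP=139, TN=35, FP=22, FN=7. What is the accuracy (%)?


Accuracy = (TP+TN)/(TP+TN+FP+FN)
= (139+35)/(203)
= 174/203 = 85.71%

85.71%


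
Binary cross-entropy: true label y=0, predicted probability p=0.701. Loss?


BCE = -[y·ln(p) + (1-y)·ln(1-p)]
= -0 - 1·ln(1-0.701)
= -ln(0.299) = 1.2073

1.2073


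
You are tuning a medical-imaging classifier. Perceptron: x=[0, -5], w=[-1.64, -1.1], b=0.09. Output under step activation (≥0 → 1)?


z = (0)·(-1.64) + (-5)·(-1.1) + 0.09
  = 5.59
step(z) = 1 (z≥0)

1


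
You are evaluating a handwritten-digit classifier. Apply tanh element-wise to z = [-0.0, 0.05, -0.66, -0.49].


tanh(-0.0) = -0.0
tanh(0.05) = 0.05
tanh(-0.66) = -0.5784
tanh(-0.49) = -0.4542
result = [-0.0, 0.05, -0.5784, -0.4542]

[-0.0, 0.05, -0.5784, -0.4542]


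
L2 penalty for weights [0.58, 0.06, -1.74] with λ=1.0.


‖w‖₂² = (0.58)² + (0.06)² + (-1.74)²
     = 0.3364 + 0.0036 + 3.0276
     = 3.3676
λ·‖w‖₂² = 1.0·3.3676 = 3.3676

3.3676


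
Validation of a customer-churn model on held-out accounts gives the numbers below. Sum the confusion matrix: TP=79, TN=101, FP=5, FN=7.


Total = TP + TN + FP + FN
= 79 + 101 + 5 + 7
= 192
(Predicted positive: 84, predicted negative: 108)

192


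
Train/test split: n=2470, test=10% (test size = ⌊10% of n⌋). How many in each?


Test = ⌊2470·10/100⌋ = 247
Train = 2470 - 247 = 2223

Train: 2223, Test: 247


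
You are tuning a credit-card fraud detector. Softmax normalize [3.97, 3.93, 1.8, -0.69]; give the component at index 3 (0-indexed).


Exponentials: e^3.97=52.9845, e^3.93=50.907, e^1.8=6.0496, e^-0.69=0.5016
Sum = 110.4427
Softmax = [0.4797, 0.4609, 0.0548, 0.0045]
p[3] = 0.5016/110.4427 = 0.0045

0.0045


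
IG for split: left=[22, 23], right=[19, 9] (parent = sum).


Parent = [41, 32], H_parent = 0.989
H_left = 0.9996 (n=45), H_right = 0.9059 (n=28)
H_children = (45/73)·0.9996 + (28/73)·0.9059 = 0.9637
IG = 0.989 - 0.9637 = 0.0253

0.0253


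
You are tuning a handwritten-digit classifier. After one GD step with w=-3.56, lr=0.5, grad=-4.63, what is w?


w_new = w - α·∇
= -3.56 - 0.5·-4.63
= -3.56 + 2.315
= -1.245

-1.245


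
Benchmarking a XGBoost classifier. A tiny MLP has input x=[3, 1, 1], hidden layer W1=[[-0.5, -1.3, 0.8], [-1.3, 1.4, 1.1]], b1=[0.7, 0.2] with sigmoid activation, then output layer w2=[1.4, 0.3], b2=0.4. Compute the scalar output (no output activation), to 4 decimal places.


z1[0] = (-0.5)·(3) + (-1.3)·(1) + (0.8)·(1) + 0.7 = -1.3
z1[1] = (-1.3)·(3) + (1.4)·(1) + (1.1)·(1) + 0.2 = -1.2
h = sigmoid(z1) = [0.2142, 0.2315]
output = (1.4)·(0.2142) + (0.3)·(0.2315) + 0.4 = 0.7693

0.7693


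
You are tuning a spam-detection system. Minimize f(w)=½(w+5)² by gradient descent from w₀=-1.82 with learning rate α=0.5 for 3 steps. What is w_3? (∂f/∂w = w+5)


step 1: grad = -1.82+5 = 3.18; w = -1.82 - 0.5·(3.18) = -3.41
step 2: grad = -3.41+5 = 1.59; w = -3.41 - 0.5·(1.59) = -4.205
step 3: grad = -4.205+5 = 0.795; w = -4.205 - 0.5·(0.795) = -4.6025

-4.6025


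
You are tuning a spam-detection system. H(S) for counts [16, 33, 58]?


Probabilities: [16/107, 33/107, 58/107] ≈ [0.1495, 0.3084, 0.5421]
H = -((16/107)·log₂(16/107) + (33/107)·log₂(33/107) + (58/107)·log₂(58/107))
  = 1.4122 bits

1.4122 bits


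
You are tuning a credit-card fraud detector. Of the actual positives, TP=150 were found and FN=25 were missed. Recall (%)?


Recall = TP/(TP+FN)
= 150/(150+25)
= 150/175 = 85.71%

85.71%


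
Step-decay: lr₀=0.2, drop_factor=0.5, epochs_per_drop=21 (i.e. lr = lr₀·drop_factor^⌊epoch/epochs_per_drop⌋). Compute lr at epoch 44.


n_drops = ⌊44/21⌋ = 2
lr = 0.2·0.5^2 = 0.2·0.25 = 0.05

0.05


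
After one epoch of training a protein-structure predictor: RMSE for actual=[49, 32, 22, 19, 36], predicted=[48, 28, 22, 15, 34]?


MSE = 37/5 = 7.4
RMSE = √(37/5) = 2.7203

2.7203


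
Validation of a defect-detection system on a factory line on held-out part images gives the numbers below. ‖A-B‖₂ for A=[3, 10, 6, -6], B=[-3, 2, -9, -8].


d = √((3+ 3)² + (10-2)² + (6+ 9)² + (-6+ 8)²)
  = √(36 + 64 + 225 + 4)
  = √329 = 18.1384

18.1384


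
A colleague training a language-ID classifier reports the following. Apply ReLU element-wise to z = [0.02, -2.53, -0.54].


ReLU(0.02) = max(0, 0.02) = 0.02
ReLU(-2.53) = max(0, -2.53) = 0.0
ReLU(-0.54) = max(0, -0.54) = 0.0
result = [0.02, 0.0, 0.0]

[0.02, 0.0, 0.0]


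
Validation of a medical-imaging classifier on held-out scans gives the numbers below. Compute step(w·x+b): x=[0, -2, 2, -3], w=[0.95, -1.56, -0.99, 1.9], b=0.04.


z = (0)·(0.95) + (-2)·(-1.56) + (2)·(-0.99) + (-3)·(1.9) + 0.04
  = -4.52
step(z) = 0 (z<0)

0


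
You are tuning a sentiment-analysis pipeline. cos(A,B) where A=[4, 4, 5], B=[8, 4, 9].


A·B = 4·8 + 4·4 + 5·9 = 93
‖A‖ = √57 = 7.5498, ‖B‖ = √161 = 12.6886
cos = 93/(√57·√161) = 93/√9177 = 0.9708

0.9708


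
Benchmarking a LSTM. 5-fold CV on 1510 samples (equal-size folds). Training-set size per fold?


Fold size = 1510/5 = 302
Training per fold = 1510 - 302 = 1208

1208


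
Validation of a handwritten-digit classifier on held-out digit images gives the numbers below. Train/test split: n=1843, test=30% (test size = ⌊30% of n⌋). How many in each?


Test = ⌊1843·30/100⌋ = 552
Train = 1843 - 552 = 1291

Train: 1291, Test: 552


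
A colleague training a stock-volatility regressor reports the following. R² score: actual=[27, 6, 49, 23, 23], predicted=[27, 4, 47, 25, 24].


ȳ = 25.6
SS_res = Σ(y-ŷ)² = 13
SS_tot = Σ(y-ȳ)² = 947.2
R² = 1 - SS_res/SS_tot = 1 - 0.0137 = 0.9863

0.9863


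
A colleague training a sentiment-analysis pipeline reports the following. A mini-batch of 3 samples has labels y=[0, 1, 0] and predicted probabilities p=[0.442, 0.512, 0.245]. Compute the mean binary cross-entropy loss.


L[0] = -ln(1-0.442) = -ln(0.558) = 0.5834
L[1] = -ln(0.512) = 0.6694
L[2] = -ln(1-0.245) = -ln(0.755) = 0.281
mean = (0.5834 + 0.6694 + 0.281)/3 = 0.5113

0.5113


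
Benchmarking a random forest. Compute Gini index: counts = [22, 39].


Probabilities: [22/61, 39/61] ≈ [0.3607, 0.6393]
Σpᵢ² = (484 + 1521)/61² = 2005/3721
Gini = 1 - Σpᵢ² = 1 - 2005/3721 = 0.4612

0.4612


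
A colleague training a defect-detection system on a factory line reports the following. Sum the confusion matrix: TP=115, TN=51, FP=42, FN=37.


Total = TP + TN + FP + FN
= 115 + 51 + 42 + 37
= 245
(Predicted positive: 157, predicted negative: 88)

245


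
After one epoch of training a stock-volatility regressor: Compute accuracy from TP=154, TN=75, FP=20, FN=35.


Accuracy = (TP+TN)/(TP+TN+FP+FN)
= (154+75)/(284)
= 229/284 = 80.63%

80.63%


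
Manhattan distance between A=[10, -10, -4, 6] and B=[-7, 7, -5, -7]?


d = |10+ 7| + |-10-7| + |-4+ 5| + |6+ 7|
  = 17 + 17 + 1 + 13
  = 48

48


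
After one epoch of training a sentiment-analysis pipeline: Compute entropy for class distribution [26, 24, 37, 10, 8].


Probabilities: [26/105, 24/105, 37/105, 10/105, 8/105] ≈ [0.2476, 0.2286, 0.3524, 0.0952, 0.0762]
H = -((26/105)·log₂(26/105) + (24/105)·log₂(24/105) + (37/105)·log₂(37/105) + (10/105)·log₂(10/105) + (8/105)·log₂(8/105))
  = 2.1217 bits

2.1217 bits


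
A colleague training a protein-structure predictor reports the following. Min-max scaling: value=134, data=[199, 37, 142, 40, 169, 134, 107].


min=37, max=199
(134-37)/(199-37) = 97/162 = 0.5988

0.5988


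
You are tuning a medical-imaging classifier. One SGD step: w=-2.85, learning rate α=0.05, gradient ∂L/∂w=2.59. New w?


w_new = w - α·∇
= -2.85 - 0.05·2.59
= -2.85 - 0.1295
= -2.9795

-2.9795


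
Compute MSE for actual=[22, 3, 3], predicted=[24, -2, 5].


Squared errors: (22-24)²=4, (3+ 2)²=25, (3-5)²=4
Sum = 33
MSE = 33/3 = 11

11


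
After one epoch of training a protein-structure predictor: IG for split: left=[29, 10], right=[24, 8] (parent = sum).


Parent = [53, 18], H_parent = 0.8168
H_left = 0.8213 (n=39), H_right = 0.8113 (n=32)
H_children = (39/71)·0.8213 + (32/71)·0.8113 = 0.8168
IG = 0.8168 - 0.8168 = 0.0

0.0


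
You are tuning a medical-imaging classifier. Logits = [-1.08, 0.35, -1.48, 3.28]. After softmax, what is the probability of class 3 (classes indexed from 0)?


Exponentials: e^-1.08=0.3396, e^0.35=1.4191, e^-1.48=0.2276, e^3.28=26.5758
Sum = 28.5621
Softmax = [0.0119, 0.0497, 0.008, 0.9305]
p[3] = 26.5758/28.5621 = 0.9305

0.9305


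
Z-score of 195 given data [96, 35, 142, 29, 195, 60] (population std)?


μ = 92.8333, σ = 59.6697
z = (195 - 92.8333)/59.6697 = 1.7122

1.7122


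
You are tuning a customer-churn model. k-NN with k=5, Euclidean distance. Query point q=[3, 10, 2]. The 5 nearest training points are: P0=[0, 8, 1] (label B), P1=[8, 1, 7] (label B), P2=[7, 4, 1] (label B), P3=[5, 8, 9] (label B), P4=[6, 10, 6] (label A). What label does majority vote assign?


d(q,P0) = 3.7417  (label B)
d(q,P1) = 11.4455  (label B)
d(q,P2) = 7.2801  (label B)
d(q,P3) = 7.5498  (label B)
d(q,P4) = 5.0  (label A)
Votes: A=1, B=4
Majority → B

B


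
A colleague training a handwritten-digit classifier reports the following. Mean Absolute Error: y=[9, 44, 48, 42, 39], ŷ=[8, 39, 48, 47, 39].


Absolute errors: |9-8|=1, |44-39|=5, |48-48|=0, |42-47|=5, |39-39|=0
Sum = 11
MAE = 11/5 = 11/5

11/5


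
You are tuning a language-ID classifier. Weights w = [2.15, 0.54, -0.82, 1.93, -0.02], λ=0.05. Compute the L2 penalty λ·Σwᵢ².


‖w‖₂² = (2.15)² + (0.54)² + (-0.82)² + (1.93)² + (-0.02)²
     = 4.6225 + 0.2916 + 0.6724 + 3.7249 + 0.0004
     = 9.3118
λ·‖w‖₂² = 0.05·9.3118 = 0.46559

0.46559


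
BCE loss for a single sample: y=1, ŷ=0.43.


BCE = -[y·ln(p) + (1-y)·ln(1-p)]
= -1·ln(0.43) - 0
= -ln(0.43) = 0.844

0.844


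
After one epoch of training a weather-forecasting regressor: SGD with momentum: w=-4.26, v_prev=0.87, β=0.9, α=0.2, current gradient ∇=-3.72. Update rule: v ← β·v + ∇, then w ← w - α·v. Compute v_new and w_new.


v_new = 0.9·0.87 - 3.72 = 0.783 - 3.72 = -2.937
w_new = -4.26 - 0.2·-2.937 = -4.26 + 0.5874 = -3.6726

v_new=-2.937, w_new=-3.6726


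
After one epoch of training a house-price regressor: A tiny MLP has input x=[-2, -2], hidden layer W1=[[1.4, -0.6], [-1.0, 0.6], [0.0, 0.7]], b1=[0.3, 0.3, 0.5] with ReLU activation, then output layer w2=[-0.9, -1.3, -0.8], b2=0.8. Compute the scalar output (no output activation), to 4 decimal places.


z1[0] = (1.4)·(-2) + (-0.6)·(-2) + 0.3 = -1.3
z1[1] = (-1.0)·(-2) + (0.6)·(-2) + 0.3 = 1.1
z1[2] = (0.0)·(-2) + (0.7)·(-2) + 0.5 = -0.9
h = ReLU(z1) = [0.0, 1.1, 0.0]
output = (-0.9)·(0.0) + (-1.3)·(1.1) + (-0.8)·(0.0) + 0.8 = -0.63

-0.63


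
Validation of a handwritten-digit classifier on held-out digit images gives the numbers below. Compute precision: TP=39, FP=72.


Precision = TP/(TP+FP)
= 39/(39+72)
= 39/111 = 35.14%

35.14%


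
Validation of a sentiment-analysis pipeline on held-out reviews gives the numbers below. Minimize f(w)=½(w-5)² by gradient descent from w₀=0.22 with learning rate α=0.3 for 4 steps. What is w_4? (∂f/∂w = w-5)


step 1: grad = 0.22-5 = -4.78; w = 0.22 - 0.3·(-4.78) = 1.654
step 2: grad = 1.654-5 = -3.346; w = 1.654 - 0.3·(-3.346) = 2.6578
step 3: grad = 2.6578-5 = -2.3422; w = 2.6578 - 0.3·(-2.3422) = 3.36046
step 4: grad = 3.36046-5 = -1.63954; w = 3.36046 - 0.3·(-1.63954) = 3.852322

3.852322


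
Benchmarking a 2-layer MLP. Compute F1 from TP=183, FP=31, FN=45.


Precision = 183/214 = 0.8551
Recall = 183/228 = 0.8026
F1 = 2·P·R/(P+R) = 2·TP/(2·TP+FP+FN) = 366/(366+31+45) = 366/442 = 0.8281

0.8281


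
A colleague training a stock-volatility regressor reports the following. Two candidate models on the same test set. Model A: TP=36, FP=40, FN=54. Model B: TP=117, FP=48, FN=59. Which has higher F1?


Model A: P=36/76=0.4737, R=36/90=0.4, F1=2PR/(P+R)=2TP/(2TP+FP+FN)=72/166=0.4337
Model B: P=117/165=0.7091, R=117/176=0.6648, F1=2PR/(P+R)=2TP/(2TP+FP+FN)=234/341=0.6862
0.4337 < 0.6862 → Model B

Model B


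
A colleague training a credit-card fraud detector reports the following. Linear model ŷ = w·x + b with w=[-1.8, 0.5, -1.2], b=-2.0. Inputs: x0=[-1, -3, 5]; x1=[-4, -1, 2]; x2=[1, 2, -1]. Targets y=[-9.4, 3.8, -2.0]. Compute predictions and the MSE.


ŷ0 = (-1.8)·(-1) + (0.5)·(-3) + (-1.2)·(5) - 2.0 = -7.7
ŷ1 = (-1.8)·(-4) + (0.5)·(-1) + (-1.2)·(2) - 2.0 = 2.3
ŷ2 = (-1.8)·(1) + (0.5)·(2) + (-1.2)·(-1) - 2.0 = -1.6
errors² = [2.89, 2.25, 0.16]
MSE = 5.3000/3 = 1.7667

1.7667


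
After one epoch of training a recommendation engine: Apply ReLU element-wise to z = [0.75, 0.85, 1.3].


ReLU(0.75) = max(0, 0.75) = 0.75
ReLU(0.85) = max(0, 0.85) = 0.85
ReLU(1.3) = max(0, 1.3) = 1.3
result = [0.75, 0.85, 1.3]

[0.75, 0.85, 1.3]


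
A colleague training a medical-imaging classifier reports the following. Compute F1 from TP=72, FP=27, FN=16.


Precision = 72/99 = 0.7273
Recall = 72/88 = 0.8182
F1 = 2·P·R/(P+R) = 2·TP/(2·TP+FP+FN) = 144/(144+27+16) = 144/187 = 0.7701

0.7701


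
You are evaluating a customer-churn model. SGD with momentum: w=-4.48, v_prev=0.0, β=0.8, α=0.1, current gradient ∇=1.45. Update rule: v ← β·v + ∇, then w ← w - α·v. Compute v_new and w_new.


v_new = 0.8·0.0 + 1.45 = 0 + 1.45 = 1.45
w_new = -4.48 - 0.1·1.45 = -4.48 - 0.145 = -4.625

v_new=1.45, w_new=-4.625


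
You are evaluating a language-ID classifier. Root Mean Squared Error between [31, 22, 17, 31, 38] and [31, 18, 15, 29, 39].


MSE = 25/5 = 5
RMSE = √(25/5) = 2.2361

2.2361


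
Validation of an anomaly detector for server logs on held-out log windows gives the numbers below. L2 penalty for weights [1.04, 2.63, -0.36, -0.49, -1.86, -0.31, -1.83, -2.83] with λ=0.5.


‖w‖₂² = (1.04)² + (2.63)² + (-0.36)² + (-0.49)² + (-1.86)² + (-0.31)² + (-1.83)² + (-2.83)²
     = 1.0816 + 6.9169 + 0.1296 + 0.2401 + 3.4596 + 0.0961 + 3.3489 + 8.0089
     = 23.2817
λ·‖w‖₂² = 0.5·23.2817 = 11.64085

11.64085


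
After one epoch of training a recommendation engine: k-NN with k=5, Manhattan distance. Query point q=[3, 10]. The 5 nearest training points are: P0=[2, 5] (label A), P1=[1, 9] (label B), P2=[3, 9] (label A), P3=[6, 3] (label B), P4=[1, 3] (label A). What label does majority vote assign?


d(q,P0) = 6  (label A)
d(q,P1) = 3  (label B)
d(q,P2) = 1  (label A)
d(q,P3) = 10  (label B)
d(q,P4) = 9  (label A)
Votes: A=3, B=2
Majority → A

A


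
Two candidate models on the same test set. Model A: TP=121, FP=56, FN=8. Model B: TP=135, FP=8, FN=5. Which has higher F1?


Model A: P=121/177=0.6836, R=121/129=0.938, F1=2PR/(P+R)=2TP/(2TP+FP+FN)=242/306=0.7908
Model B: P=135/143=0.9441, R=135/140=0.9643, F1=2PR/(P+R)=2TP/(2TP+FP+FN)=270/283=0.9541
0.7908 < 0.9541 → Model B

Model B


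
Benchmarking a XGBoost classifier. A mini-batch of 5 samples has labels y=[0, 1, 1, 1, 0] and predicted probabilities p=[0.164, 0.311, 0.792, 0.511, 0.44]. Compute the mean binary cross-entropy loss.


L[0] = -ln(1-0.164) = -ln(0.836) = 0.1791
L[1] = -ln(0.311) = 1.168
L[2] = -ln(0.792) = 0.2332
L[3] = -ln(0.511) = 0.6714
L[4] = -ln(1-0.44) = -ln(0.56) = 0.5798
mean = (0.1791 + 1.168 + 0.2332 + 0.6714 + 0.5798)/5 = 0.5663

0.5663


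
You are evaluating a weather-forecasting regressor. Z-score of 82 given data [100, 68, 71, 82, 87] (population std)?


μ = 81.6, σ = 11.5343
z = (82 - 81.6)/11.5343 = 0.0347

0.0347


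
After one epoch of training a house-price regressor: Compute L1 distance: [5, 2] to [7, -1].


d = |5-7| + |2+ 1|
  = 2 + 3
  = 5

5


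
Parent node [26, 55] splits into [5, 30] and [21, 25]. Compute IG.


Parent = [26, 55], H_parent = 0.9055
H_left = 0.5917 (n=35), H_right = 0.9945 (n=46)
H_children = (35/81)·0.5917 + (46/81)·0.9945 = 0.8205
IG = 0.9055 - 0.8205 = 0.085

0.085


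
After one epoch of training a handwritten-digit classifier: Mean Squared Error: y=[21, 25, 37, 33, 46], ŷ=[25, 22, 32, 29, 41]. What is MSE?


Squared errors: (21-25)²=16, (25-22)²=9, (37-32)²=25, (33-29)²=16, (46-41)²=25
Sum = 91
MSE = 91/5 = 91/5

91/5


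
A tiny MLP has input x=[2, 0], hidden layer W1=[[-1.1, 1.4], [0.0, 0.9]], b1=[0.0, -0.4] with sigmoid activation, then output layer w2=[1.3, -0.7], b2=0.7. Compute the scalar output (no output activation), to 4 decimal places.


z1[0] = (-1.1)·(2) + (1.4)·(0) + 0.0 = -2.2
z1[1] = (0.0)·(2) + (0.9)·(0) - 0.4 = -0.4
h = sigmoid(z1) = [0.0998, 0.4013]
output = (1.3)·(0.0998) + (-0.7)·(0.4013) + 0.7 = 0.5488

0.5488


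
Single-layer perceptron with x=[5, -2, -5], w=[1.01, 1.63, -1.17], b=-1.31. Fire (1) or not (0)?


z = (5)·(1.01) + (-2)·(1.63) + (-5)·(-1.17) - 1.31
  = 6.33
step(z) = 1 (z≥0)

1


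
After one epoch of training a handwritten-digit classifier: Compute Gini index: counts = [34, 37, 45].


Probabilities: [34/116, 37/116, 45/116] ≈ [0.2931, 0.319, 0.3879]
Σpᵢ² = (1156 + 1369 + 2025)/116² = 4550/13456
Gini = 1 - Σpᵢ² = 1 - 4550/13456 = 0.6619

0.6619


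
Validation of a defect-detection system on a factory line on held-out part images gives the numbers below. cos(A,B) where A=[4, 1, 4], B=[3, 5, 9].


A·B = 4·3 + 1·5 + 4·9 = 53
‖A‖ = √33 = 5.7446, ‖B‖ = √115 = 10.7238
cos = 53/(√33·√115) = 53/√3795 = 0.8603

0.8603


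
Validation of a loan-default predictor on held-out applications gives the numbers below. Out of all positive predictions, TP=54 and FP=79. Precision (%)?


Precision = TP/(TP+FP)
= 54/(54+79)
= 54/133 = 40.6%

40.6%


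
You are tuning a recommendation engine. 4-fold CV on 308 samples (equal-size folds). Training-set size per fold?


Fold size = 308/4 = 77
Training per fold = 308 - 77 = 231

231


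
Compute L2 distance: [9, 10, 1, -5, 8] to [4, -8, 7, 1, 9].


d = √((9-4)² + (10+ 8)² + (1-7)² + (-5-1)² + (8-9)²)
  = √(25 + 324 + 36 + 36 + 1)
  = √422 = 20.5426

20.5426


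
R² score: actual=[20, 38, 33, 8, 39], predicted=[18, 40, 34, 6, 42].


ȳ = 27.6
SS_res = Σ(y-ŷ)² = 22
SS_tot = Σ(y-ȳ)² = 709.2
R² = 1 - SS_res/SS_tot = 1 - 0.031 = 0.969

0.969


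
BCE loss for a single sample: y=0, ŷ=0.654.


BCE = -[y·ln(p) + (1-y)·ln(1-p)]
= -0 - 1·ln(1-0.654)
= -ln(0.346) = 1.0613

1.0613


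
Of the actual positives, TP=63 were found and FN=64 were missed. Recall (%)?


Recall = TP/(TP+FN)
= 63/(63+64)
= 63/127 = 49.61%

49.61%


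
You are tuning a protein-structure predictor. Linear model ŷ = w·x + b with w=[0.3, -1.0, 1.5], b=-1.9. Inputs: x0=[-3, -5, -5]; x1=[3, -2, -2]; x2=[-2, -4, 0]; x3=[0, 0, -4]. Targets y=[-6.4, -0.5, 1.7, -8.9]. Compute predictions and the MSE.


ŷ0 = (0.3)·(-3) + (-1.0)·(-5) + (1.5)·(-5) - 1.9 = -5.3
ŷ1 = (0.3)·(3) + (-1.0)·(-2) + (1.5)·(-2) - 1.9 = -2.0
ŷ2 = (0.3)·(-2) + (-1.0)·(-4) + (1.5)·(0) - 1.9 = 1.5
ŷ3 = (0.3)·(0) + (-1.0)·(0) + (1.5)·(-4) - 1.9 = -7.9
errors² = [1.21, 2.25, 0.04, 1.0]
MSE = 4.5000/4 = 1.125

1.125


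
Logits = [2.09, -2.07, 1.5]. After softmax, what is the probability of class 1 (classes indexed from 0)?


Exponentials: e^2.09=8.0849, e^-2.07=0.1262, e^1.5=4.4817
Sum = 12.6928
Softmax = [0.637, 0.0099, 0.3531]
p[1] = 0.1262/12.6928 = 0.0099

0.0099


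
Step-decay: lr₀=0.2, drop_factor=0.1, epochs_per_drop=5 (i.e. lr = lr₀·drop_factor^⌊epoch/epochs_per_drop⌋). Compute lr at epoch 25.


n_drops = ⌊25/5⌋ = 5
lr = 0.2·0.1^5 = 0.2·0.00001 = 0.000002

0.000002


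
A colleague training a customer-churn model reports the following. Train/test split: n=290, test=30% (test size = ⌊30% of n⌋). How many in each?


Test = ⌊290·30/100⌋ = 87
Train = 290 - 87 = 203

Train: 203, Test: 87


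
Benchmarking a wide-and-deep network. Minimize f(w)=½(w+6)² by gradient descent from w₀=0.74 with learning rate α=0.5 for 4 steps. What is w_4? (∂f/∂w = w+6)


step 1: grad = 0.74+6 = 6.74; w = 0.74 - 0.5·(6.74) = -2.63
step 2: grad = -2.63+6 = 3.37; w = -2.63 - 0.5·(3.37) = -4.315
step 3: grad = -4.315+6 = 1.685; w = -4.315 - 0.5·(1.685) = -5.1575
step 4: grad = -5.1575+6 = 0.8425; w = -5.1575 - 0.5·(0.8425) = -5.57875

-5.57875


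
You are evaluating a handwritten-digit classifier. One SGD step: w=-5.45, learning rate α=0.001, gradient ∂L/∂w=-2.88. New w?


w_new = w - α·∇
= -5.45 - 0.001·-2.88
= -5.45 + 0.00288
= -5.44712

-5.44712


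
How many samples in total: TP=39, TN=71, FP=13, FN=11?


Total = TP + TN + FP + FN
= 39 + 71 + 13 + 11
= 134
(Predicted positive: 52, predicted negative: 82)

134


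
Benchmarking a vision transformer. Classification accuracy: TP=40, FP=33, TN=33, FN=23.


Accuracy = (TP+TN)/(TP+TN+FP+FN)
= (40+33)/(129)
= 73/129 = 56.59%

56.59%


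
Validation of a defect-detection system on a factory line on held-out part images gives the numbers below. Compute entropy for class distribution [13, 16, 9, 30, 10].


Probabilities: [13/78, 16/78, 9/78, 30/78, 10/78] ≈ [0.1667, 0.2051, 0.1154, 0.3846, 0.1282]
H = -((13/78)·log₂(13/78) + (16/78)·log₂(16/78) + (9/78)·log₂(9/78) + (30/78)·log₂(30/78) + (10/78)·log₂(10/78))
  = 2.1692 bits

2.1692 bits
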